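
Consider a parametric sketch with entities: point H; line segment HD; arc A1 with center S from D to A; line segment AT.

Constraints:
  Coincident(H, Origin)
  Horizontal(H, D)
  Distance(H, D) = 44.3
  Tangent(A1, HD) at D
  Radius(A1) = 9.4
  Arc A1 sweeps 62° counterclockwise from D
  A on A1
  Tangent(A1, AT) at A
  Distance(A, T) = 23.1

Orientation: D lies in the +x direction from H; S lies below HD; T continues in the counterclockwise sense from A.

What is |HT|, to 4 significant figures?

35.74

H is at the origin; HD is horizontal with |HD| = 44.3 and D on the +x side, so D = (44.30, 0.000). A1 meets HD tangentially, so SD is at right angles to HD, so S = D + (0, -9.4) = (44.30, -9.400). On A1, D sits at bearing 90° from S; a 62° counterclockwise sweep puts A at bearing 152°, so A = S + 9.4·(cos 152°, sin 152°) = (36.00, -4.987). The tangent condition forces SA to be normal to AT, so AT runs along (−sin 152°, cos 152°); with |AT| = 23.1, T = (25.16, -25.38). Then |HT| = |T − H| = 35.74.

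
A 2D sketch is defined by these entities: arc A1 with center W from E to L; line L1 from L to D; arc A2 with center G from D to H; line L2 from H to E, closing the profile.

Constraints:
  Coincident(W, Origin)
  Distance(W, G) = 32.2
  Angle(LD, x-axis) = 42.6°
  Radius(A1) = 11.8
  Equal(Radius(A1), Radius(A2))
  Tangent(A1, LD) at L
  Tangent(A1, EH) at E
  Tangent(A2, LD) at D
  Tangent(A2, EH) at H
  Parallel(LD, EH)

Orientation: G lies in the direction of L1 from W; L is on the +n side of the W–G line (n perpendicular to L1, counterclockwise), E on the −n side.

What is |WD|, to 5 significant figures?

34.294

Tangency of A1 to both parallel lines with radius 11.8 puts L and E at W ± 11.8·n: L = (-7.9871, 8.6859), E = (7.9871, -8.6859). Equal radii place D and H the same way about G: D = G + 11.8·n = (15.715, 30.481), H = G − 11.8·n = (31.689, 13.109). Then |WD| = |D − W| = 34.294.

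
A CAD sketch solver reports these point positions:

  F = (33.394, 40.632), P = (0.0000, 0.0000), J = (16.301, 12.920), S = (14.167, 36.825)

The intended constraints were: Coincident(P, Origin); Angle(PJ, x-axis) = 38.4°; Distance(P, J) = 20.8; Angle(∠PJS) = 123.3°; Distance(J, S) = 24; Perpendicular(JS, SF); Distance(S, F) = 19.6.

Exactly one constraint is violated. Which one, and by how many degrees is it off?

Perpendicular(JS, SF) — off by 6.10°.

P = (0.00, 0.00) ✓; PJ at 38.40° ✓; |PJ| = 20.80 ✓; ∠PJS = 123.3° ✓; |JS| = 24.00 ✓; ∠(JS, SF) = 83.90° ✗; |SF| = 19.60 ✓.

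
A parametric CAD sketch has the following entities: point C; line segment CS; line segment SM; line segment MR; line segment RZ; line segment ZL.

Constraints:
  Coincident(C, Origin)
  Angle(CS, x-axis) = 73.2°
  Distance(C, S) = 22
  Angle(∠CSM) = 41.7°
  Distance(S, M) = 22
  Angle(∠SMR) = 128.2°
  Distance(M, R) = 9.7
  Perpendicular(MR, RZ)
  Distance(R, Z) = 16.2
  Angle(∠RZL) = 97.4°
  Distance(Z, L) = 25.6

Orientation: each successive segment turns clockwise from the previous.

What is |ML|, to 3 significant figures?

25.0

MR is perpendicular to RZ, so RZ runs at 153°; with |RZ| = 16.2, Z = (-3.21, -0.215). ∠RZL = 97.4° gives ZL at 70.5° from the x-axis; with |ZL| = 25.6, L = (5.33, 23.9). Then |ML| = |L − M| = 25.0.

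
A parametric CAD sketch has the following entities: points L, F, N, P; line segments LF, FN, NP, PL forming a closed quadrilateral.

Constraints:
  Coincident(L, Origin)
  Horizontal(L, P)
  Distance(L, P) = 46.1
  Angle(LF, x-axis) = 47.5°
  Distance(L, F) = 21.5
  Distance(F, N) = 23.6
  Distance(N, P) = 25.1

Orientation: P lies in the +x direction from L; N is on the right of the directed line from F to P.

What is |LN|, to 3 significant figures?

22.8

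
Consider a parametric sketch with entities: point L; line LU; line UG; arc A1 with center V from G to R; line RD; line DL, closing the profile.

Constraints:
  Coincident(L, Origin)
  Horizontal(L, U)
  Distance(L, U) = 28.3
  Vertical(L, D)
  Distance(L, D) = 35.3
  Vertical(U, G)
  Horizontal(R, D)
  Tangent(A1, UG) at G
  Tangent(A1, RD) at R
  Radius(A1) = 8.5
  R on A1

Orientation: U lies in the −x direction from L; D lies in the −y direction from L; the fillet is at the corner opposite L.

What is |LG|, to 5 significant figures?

38.976

The virtual corner opposite L is at (-28.300, -35.300). Since A1 is tangent to UG there, VG ⟂ UG and tangency of A1 to RD means the radius VR is perpendicular to RD, with radius 8.5, so the center V sits 8.5 in from both sides at V = (-19.800, -26.800). That places the tangent points at G = (-28.300, -26.800) on UG and R = (-19.800, -35.300) on RD. Then |LG| = |G − L| = 38.976.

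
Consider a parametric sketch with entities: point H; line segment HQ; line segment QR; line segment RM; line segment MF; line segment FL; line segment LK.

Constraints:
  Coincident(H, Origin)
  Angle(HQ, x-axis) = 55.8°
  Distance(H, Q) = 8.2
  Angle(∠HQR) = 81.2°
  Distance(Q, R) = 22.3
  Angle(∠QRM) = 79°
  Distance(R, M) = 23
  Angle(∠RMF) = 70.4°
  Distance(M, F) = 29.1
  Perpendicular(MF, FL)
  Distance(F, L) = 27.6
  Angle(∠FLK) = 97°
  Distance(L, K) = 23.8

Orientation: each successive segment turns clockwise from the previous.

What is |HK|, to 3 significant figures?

31.1

H is at the origin; HQ runs at 55.8° with length 8.2, so Q = (4.61, 6.78). ∠HQR = 81.2° gives QR at -43.0° from the x-axis; with |QR| = 22.3, R = (20.9, -8.43). ∠QRM = 79.0° gives RM at -144° from the x-axis; with |RM| = 23.0, M = (2.31, -21.9). ∠RMF = 70.4° gives MF at 106° from the x-axis; with |MF| = 29.1, F = (-5.91, 5.97). The perpendicularity gives FL at right angles to MF, so FL runs at 16.4°; with |FL| = 27.6, L = (20.6, 13.8). ∠FLK = 97.0° gives LK at -66.6° from the x-axis; with |LK| = 23.8, K = (30.0, -8.08). Then |HK| = |K − H| = 31.1.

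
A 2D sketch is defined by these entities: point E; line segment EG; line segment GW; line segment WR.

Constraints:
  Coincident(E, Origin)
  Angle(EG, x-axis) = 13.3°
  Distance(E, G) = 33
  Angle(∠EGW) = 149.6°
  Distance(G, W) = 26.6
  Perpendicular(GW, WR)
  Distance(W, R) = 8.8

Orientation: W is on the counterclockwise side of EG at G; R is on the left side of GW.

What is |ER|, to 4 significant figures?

55.63

∠EGW = 149.6°, so GW runs at 13.3° + (180° − 149.6°) = 43.70° from the x-axis; with |GW| = 26.6, W = G + 26.6·(cos 43.70°, sin 43.70°) = (51.35, 25.97). GW is perpendicular to WR; with |WR| = 8.8 on the left of GW, R = W + 8.8·(-0.6909, 0.7230) = (45.27, 32.33). Then |ER| = |R − E| = 55.63.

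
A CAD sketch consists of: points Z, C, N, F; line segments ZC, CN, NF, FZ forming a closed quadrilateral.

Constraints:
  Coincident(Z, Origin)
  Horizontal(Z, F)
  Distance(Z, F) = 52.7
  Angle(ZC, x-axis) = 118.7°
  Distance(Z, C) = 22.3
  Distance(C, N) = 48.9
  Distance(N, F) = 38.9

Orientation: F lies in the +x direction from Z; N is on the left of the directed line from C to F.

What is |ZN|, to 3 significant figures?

50.0

Checks: |CN| = 48.90 ✓; |NF| = 38.90 ✓.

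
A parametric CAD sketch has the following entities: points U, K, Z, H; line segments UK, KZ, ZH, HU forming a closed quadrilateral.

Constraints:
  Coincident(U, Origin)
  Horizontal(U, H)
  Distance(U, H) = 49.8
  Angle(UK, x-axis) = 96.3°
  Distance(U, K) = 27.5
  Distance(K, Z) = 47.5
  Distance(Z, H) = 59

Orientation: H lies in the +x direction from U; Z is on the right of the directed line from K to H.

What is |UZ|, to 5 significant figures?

20.877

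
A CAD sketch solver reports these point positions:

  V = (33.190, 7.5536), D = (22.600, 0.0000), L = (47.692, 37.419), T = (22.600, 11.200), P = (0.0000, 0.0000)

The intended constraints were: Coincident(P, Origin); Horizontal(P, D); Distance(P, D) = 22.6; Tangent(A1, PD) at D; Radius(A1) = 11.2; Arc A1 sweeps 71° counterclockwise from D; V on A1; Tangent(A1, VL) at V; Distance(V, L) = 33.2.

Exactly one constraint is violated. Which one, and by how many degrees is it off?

Tangent(A1, VL) at V — off by 6.90°.

P = (0.00, 0.00) ✓; P.y = 0.00, D.y = 0.00 ✓; |PD| = 22.60 ✓; ∠(TD, DP) = 90.00° ✓; |TD| = 11.20 ✓; bearing(T→V) − bearing(T→D) = 71.00° ✓; |TV| = 11.20 ✓; ∠(TV, VL) = 96.90° ✗; |VL| = 33.20 ✓.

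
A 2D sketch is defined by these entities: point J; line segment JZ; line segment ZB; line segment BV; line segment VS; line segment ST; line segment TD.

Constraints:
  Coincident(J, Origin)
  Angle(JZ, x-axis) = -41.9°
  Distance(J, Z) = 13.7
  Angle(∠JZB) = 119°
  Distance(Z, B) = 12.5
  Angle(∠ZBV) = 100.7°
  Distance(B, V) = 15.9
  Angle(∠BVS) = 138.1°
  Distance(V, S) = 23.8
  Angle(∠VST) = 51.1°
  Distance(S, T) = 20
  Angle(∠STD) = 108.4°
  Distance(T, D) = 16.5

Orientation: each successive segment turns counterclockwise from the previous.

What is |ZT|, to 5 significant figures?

17.566

J is at the origin; JZ runs at -41.9° with length 13.7, so Z = (10.197, -9.1493). ∠JZB = 119.0° gives ZB at 19.100° from the x-axis; with |ZB| = 12.5, B = (22.009, -5.0591). ∠ZBV = 100.7° gives BV at 98.400° from the x-axis; with |BV| = 15.9, V = (19.686, 10.670). ∠BVS = 138.1° gives VS at 140.30° from the x-axis; with |VS| = 23.8, S = (1.3745, 25.873). ∠VST = 51.1° gives ST at -90.800° from the x-axis; with |ST| = 20.0, T = (1.0953, 5.8750). Then |ZT| = |T − Z| = 17.566.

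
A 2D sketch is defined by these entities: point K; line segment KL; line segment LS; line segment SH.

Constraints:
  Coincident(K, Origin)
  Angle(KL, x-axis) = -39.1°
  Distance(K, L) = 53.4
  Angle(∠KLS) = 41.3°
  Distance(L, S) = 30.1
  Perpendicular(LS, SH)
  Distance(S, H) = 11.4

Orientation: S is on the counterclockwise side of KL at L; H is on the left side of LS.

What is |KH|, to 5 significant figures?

25.863

K is at the origin; KL runs at -39.1° with length 53.4, so L = 53.4·(cos -39.1°, sin -39.1°) = (41.441, -33.678). ∠KLS = 41.3°, so LS runs at -39.1° + (180° − 41.3°) = 99.600° from the x-axis; with |LS| = 30.1, S = L + 30.1·(cos 99.600°, sin 99.600°) = (36.421, -3.9996). LS is perpendicular to SH; with |SH| = 11.4 on the left of LS, H = S + 11.4·(-0.98600, -0.16677) = (25.181, -5.9008). Then |KH| = |H − K| = 25.863.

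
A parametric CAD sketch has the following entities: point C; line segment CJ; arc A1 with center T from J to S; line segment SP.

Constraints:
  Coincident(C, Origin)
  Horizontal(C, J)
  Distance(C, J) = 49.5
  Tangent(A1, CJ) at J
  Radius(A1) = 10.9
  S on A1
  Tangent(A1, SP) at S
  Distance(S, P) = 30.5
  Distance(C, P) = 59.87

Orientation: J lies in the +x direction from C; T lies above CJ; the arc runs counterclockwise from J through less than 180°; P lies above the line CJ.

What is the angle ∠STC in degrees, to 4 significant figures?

159.7°

Checks: |TS| = 10.90 ✓; ∠(TS, SP) = 90.00° ✓; |SP| = 30.50 ✓; |CP| = 59.87 ✓.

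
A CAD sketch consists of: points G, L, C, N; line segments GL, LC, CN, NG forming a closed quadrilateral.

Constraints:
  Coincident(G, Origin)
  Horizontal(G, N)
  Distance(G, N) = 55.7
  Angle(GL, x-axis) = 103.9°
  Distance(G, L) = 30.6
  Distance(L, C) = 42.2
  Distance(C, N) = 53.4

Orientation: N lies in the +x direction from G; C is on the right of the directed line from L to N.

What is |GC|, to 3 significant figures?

11.6

Checks: G = (0.00, 0.00) ✓; |LC| = 42.20 ✓; |CN| = 53.40 ✓.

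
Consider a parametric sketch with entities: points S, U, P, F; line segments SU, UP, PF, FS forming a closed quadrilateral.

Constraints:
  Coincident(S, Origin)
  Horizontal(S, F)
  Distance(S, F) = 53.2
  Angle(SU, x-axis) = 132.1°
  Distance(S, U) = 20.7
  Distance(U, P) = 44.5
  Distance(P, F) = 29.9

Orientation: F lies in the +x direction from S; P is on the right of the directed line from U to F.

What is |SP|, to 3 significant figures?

25.4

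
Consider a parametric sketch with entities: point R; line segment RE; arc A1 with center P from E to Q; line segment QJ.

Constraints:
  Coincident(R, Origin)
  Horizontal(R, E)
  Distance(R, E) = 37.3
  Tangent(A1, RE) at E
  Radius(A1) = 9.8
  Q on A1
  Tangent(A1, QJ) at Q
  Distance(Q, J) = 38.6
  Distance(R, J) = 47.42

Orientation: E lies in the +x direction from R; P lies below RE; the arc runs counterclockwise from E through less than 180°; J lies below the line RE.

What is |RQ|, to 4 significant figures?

28.77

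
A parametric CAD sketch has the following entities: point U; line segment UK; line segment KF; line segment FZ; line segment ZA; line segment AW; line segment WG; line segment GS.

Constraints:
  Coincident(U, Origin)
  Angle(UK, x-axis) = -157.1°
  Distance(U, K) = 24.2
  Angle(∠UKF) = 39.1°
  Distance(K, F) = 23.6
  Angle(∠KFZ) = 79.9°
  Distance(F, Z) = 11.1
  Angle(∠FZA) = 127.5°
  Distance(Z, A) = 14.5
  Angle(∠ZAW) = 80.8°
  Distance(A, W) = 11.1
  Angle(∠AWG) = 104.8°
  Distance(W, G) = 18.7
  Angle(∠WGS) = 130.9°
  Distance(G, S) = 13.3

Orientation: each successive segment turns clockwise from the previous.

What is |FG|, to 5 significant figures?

4.0703

U is at the origin; UK runs at -157.1° with length 24.2, so K = (-22.293, -9.4168). ∠UKF = 39.1° gives KF at 62.000° from the x-axis; with |KF| = 23.6, F = (-11.213, 11.421). ∠KFZ = 79.9° gives FZ at -38.100° from the x-axis; with |FZ| = 11.1, Z = (-2.4782, 4.5717). ∠FZA = 127.5° gives ZA at -90.600° from the x-axis; with |ZA| = 14.5, A = (-2.6300, -9.9275). ∠ZAW = 80.8° gives AW at 170.20° from the x-axis; with |AW| = 11.1, W = (-13.568, -8.0382). ∠AWG = 104.8° gives WG at 95.000° from the x-axis; with |WG| = 18.7, G = (-15.198, 10.591). Then |FG| = |G − F| = 4.0703.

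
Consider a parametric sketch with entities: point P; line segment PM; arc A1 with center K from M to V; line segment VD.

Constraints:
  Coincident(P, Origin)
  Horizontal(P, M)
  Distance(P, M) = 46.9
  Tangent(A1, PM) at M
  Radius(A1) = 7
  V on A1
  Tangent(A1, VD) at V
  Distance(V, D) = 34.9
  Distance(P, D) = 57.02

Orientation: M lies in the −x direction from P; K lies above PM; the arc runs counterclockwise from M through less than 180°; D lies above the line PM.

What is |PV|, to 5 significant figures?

40.478

P is at the origin; P and M share the same y with |PM| = 46.9 and M on the −x side, so M = (-46.900, 0.0000). Since A1 is tangent to PM there, KM ⟂ PM, so K = M + (0, 7) = (-46.900, 7.0000). Since KV ⟂ VD (tangency), |KD| = √(7.0² + 34.9²) = 35.595 regardless of where V sits on A1. So D lies on both circle(P, 57.02) and circle(K, 35.595); the above-PM intersection is D = (-38.905, 41.686). V is the foot of the tangent from D: V = (-39.903, 6.7998).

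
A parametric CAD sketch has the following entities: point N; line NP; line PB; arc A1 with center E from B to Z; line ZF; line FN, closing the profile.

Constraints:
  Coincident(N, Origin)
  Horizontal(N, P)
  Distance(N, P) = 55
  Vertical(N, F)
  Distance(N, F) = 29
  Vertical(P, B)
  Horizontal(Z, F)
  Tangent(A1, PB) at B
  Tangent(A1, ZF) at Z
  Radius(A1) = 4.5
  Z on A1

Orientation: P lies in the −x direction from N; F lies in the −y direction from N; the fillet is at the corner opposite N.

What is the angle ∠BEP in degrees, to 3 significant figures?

79.6°

The virtual corner opposite N is at (-55.0, -29.0). Since A1 is tangent to PB there, EB ⟂ PB and A1 meets ZF tangentially, so EZ is at right angles to ZF, with radius 4.5, so the center E sits 4.5 in from both sides at E = (-50.5, -24.5). That places the tangent points at B = (-55.0, -24.5) on PB and Z = (-50.5, -29.0) on ZF. Then cos ∠BEP = EB·EP / (|EB||EP|), giving 79.6°.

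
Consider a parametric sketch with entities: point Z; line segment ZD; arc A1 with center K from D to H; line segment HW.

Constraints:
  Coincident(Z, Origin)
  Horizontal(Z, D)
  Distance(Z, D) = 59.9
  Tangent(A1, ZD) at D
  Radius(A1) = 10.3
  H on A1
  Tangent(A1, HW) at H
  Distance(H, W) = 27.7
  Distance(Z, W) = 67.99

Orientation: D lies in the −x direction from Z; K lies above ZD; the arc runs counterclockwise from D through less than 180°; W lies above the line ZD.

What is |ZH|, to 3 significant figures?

51.3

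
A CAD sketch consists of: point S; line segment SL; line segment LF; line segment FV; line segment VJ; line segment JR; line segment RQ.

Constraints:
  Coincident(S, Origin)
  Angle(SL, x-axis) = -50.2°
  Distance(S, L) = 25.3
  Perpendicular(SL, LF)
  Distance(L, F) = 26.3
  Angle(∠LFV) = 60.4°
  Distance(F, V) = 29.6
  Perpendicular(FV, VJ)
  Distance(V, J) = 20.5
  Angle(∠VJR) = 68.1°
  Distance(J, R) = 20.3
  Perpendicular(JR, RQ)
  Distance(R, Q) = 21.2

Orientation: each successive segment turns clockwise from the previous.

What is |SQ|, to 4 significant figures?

23.64

∠VJR = 68.1° gives JR at -101.7° from the x-axis; with |JR| = 20.3, R = (6.807, -23.39). The perpendicularity gives RQ at right angles to JR, so RQ runs at 168.3°; with |RQ| = 21.2, Q = (-13.95, -19.09). Then |SQ| = |Q − S| = 23.64.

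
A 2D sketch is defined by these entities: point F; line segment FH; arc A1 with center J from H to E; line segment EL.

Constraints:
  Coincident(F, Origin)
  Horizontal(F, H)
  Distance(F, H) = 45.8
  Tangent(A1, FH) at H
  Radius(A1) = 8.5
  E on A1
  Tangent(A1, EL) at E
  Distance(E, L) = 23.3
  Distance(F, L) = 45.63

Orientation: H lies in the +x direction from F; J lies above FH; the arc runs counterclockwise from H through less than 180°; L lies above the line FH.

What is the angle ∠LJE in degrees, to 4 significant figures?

69.96°

Checks: |JE| = 8.500 ✓; ∠(JE, EL) = 90.00° ✓; |EL| = 23.30 ✓; |FL| = 45.63 ✓.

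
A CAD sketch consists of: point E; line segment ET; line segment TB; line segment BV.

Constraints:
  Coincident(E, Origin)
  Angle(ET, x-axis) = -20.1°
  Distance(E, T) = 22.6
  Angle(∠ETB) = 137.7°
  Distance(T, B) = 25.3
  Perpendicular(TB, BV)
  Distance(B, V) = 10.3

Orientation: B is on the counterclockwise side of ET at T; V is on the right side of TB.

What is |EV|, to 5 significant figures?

49.154

∠ETB = 137.7°, so TB runs at -20.1° + (180° − 137.7°) = 22.200° from the x-axis; with |TB| = 25.3, B = T + 25.3·(cos 22.200°, sin 22.200°) = (44.648, 1.7927). TB ⟂ BV; with |BV| = 10.3 on the right of TB, V = B + 10.3·(0.37784, -0.92587) = (48.540, -7.7438). Then |EV| = |V − E| = 49.154.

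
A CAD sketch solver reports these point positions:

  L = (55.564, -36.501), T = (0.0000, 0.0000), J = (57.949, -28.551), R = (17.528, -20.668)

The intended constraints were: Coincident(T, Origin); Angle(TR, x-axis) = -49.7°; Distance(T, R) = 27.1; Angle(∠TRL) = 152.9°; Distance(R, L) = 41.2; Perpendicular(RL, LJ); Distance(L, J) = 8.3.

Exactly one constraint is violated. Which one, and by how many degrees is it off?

Perpendicular(RL, LJ) — off by 5.90°.

T = (0.00, 0.00) ✓; TR at -49.70° ✓; |TR| = 27.10 ✓; ∠TRL = 152.9° ✓; |RL| = 41.20 ✓; ∠(RL, LJ) = 95.90° ✗; |LJ| = 8.300 ✓.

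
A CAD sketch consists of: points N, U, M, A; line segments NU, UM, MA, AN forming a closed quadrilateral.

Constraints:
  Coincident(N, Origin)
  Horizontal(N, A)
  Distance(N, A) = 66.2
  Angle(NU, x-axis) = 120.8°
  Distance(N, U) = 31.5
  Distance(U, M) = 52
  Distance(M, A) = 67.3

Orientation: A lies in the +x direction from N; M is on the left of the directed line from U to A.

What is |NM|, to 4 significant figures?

61.68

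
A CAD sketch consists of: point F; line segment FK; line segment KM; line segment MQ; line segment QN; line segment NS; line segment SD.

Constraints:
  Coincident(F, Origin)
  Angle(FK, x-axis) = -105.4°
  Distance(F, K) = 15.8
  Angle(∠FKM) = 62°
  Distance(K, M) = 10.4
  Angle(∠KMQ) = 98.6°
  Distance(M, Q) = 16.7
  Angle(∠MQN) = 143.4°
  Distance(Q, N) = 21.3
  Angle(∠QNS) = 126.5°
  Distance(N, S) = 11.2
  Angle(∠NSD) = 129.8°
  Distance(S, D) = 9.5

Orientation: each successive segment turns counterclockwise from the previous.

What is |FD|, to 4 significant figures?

28.18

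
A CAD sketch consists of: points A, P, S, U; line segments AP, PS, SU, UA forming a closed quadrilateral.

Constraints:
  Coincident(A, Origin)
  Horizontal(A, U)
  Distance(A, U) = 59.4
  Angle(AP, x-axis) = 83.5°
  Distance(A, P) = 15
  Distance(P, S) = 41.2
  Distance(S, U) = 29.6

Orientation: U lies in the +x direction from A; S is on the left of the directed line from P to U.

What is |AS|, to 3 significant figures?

48.2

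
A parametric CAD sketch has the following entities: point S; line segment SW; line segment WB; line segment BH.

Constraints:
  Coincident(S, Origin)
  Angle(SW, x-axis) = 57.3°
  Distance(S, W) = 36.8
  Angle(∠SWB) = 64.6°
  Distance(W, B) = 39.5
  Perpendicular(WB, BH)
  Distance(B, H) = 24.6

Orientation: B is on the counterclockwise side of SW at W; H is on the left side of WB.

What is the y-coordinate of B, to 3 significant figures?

36.0

S is at the origin; SW runs at 57.3° with length 36.8, so W = 36.8·(cos 57.3°, sin 57.3°) = (19.9, 31.0). ∠SWB = 64.6°, so WB runs at 57.3° + (180° − 64.6°) = 173° from the x-axis; with |WB| = 39.5, B = W + 39.5·(cos 173°, sin 173°) = (-19.3, 36.0). So B.y = 36.0.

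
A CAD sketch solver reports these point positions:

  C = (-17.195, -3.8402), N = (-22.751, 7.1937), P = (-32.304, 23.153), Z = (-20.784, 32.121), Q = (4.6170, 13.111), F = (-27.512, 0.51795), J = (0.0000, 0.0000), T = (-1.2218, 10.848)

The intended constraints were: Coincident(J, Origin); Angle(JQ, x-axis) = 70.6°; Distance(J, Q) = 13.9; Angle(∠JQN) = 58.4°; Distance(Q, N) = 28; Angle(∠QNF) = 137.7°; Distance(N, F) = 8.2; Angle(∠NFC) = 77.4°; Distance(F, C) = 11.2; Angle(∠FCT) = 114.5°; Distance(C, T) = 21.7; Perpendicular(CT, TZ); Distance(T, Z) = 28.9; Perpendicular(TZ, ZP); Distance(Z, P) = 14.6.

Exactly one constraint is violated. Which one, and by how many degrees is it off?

Perpendicular(TZ, ZP) — off by 4.70°.

J = (0.00, 0.00) ✓; JQ at 70.60° ✓; |JQ| = 13.90 ✓; ∠JQN = 58.40° ✓; |QN| = 28.00 ✓; ∠QNF = 137.7° ✓; |NF| = 8.200 ✓; ∠NFC = 77.40° ✓; |FC| = 11.20 ✓; ∠FCT = 114.5° ✓; |CT| = 21.70 ✓; ∠(CT, TZ) = 90.00° ✓; |TZ| = 28.90 ✓; ∠(TZ, ZP) = 85.30° ✗; |ZP| = 14.60 ✓.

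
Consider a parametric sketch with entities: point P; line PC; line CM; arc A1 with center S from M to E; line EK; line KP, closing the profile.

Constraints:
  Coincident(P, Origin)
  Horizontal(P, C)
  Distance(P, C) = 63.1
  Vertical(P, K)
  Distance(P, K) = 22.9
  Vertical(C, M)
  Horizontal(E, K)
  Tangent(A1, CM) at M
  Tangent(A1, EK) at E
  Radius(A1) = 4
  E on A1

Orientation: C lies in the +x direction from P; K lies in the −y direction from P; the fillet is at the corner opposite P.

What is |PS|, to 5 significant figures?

62.049

P is at the origin; PC is horizontal with |PC| = 63.1 and C on the +x side, so C = (63.100, 0.0000). P and K share the same x with |PK| = 22.9 and K on the −y side, so K = (0.0000, -22.900). The virtual corner opposite P is at (63.100, -22.900). The tangent condition forces SM to be normal to CM and since A1 is tangent to EK there, SE ⟂ EK, with radius 4.0, so the center S sits 4.0 in from both sides at S = (59.100, -18.900). Then |PS| = |S − P| = 62.049.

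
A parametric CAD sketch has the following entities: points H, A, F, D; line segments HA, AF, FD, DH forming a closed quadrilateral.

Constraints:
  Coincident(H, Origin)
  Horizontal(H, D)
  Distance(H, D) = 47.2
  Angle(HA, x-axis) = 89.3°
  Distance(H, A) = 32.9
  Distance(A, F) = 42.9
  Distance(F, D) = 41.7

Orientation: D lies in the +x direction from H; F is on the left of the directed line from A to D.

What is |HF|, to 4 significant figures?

59.31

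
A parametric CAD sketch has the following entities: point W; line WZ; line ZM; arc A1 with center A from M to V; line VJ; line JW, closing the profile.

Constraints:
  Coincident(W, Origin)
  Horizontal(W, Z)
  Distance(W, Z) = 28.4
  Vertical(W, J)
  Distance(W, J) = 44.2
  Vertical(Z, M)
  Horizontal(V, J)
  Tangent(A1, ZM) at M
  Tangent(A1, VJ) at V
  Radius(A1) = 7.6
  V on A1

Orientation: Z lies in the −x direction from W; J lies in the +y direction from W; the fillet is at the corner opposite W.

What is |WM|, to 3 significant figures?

46.3

W is at the origin; WZ is horizontal with |WZ| = 28.4 and Z on the −x side, so Z = (-28.4, 0.00). WJ is vertical with |WJ| = 44.2 and J on the +y side, so J = (0.00, 44.2). The virtual corner opposite W is at (-28.4, 44.2). The tangent condition forces AM to be normal to ZM and since A1 is tangent to VJ there, AV ⟂ VJ, with radius 7.6, so the center A sits 7.6 in from both sides at A = (-20.8, 36.6). That places the tangent points at M = (-28.4, 36.6) on ZM and V = (-20.8, 44.2) on VJ. Then |WM| = |M − W| = 46.3.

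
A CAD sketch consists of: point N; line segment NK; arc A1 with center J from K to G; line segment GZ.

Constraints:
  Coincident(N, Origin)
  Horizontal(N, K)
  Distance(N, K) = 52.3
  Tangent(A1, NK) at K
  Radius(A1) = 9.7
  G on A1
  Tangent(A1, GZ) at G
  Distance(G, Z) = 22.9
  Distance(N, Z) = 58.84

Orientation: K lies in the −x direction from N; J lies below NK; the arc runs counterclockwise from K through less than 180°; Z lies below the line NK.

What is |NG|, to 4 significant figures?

62.26

Checks: |JG| = 9.700 ✓; ∠(JG, GZ) = 90.00° ✓; |GZ| = 22.90 ✓; |NZ| = 58.84 ✓.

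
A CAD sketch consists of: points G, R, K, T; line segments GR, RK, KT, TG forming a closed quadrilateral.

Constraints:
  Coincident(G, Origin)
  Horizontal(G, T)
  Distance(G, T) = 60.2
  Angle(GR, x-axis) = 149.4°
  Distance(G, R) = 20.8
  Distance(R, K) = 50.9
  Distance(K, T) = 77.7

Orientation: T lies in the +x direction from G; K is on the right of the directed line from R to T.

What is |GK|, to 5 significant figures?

39.726

Checks: |RK| = 50.90 ✓; |KT| = 77.70 ✓.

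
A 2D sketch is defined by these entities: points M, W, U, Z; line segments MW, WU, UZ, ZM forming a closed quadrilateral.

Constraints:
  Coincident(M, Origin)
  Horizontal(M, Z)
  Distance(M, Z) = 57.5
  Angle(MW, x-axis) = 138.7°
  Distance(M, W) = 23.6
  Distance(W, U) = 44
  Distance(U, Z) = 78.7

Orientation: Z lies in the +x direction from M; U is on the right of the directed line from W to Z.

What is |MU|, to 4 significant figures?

32.54

Checks: |WU| = 44.00 ✓; |UZ| = 78.70 ✓.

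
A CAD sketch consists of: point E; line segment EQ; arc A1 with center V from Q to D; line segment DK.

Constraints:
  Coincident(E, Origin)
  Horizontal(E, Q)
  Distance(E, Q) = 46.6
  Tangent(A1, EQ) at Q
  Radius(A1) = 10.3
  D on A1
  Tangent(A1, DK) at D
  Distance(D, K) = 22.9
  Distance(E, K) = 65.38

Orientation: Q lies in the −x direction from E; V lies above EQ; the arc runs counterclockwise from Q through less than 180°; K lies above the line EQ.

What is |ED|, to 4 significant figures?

43.32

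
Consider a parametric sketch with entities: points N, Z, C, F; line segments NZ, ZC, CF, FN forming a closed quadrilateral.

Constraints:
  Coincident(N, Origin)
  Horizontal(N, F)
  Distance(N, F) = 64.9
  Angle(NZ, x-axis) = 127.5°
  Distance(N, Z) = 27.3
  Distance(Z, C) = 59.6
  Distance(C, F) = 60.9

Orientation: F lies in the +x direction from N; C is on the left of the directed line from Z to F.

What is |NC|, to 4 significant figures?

62.83

Checks: N = (0.00, 0.00) ✓; |ZC| = 59.60 ✓; |CF| = 60.90 ✓.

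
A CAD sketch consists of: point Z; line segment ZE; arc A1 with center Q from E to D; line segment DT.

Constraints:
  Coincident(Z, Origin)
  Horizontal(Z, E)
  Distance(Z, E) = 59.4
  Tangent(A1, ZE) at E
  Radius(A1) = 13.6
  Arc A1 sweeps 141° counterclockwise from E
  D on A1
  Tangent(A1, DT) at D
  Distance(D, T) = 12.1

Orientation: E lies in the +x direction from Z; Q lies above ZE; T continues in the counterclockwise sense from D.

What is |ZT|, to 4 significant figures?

66.63

On A1, E sits at bearing -90° from Q; a 141° counterclockwise sweep puts D at bearing 51°, so D = Q + 13.6·(cos 51°, sin 51°) = (67.96, 24.17). Tangency of A1 to DT means the radius QD is perpendicular to DT, so DT runs along (−sin 51°, cos 51°); with |DT| = 12.1, T = (58.56, 31.78). Then |ZT| = |T − Z| = 66.63.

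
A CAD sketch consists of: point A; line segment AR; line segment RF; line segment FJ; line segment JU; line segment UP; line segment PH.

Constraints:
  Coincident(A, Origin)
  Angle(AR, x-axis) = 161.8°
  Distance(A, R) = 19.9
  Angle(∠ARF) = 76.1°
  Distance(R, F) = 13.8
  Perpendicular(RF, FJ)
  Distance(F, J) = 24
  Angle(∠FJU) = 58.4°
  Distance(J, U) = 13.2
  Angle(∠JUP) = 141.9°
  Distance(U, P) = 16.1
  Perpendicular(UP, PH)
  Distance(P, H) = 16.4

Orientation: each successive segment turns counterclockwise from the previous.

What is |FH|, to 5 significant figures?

3.9788

∠JUP = 141.9° gives UP at 155.40° from the x-axis; with |UP| = 16.1, P = (-16.700, 9.0867). UP is perpendicular to PH, so PH runs at -114.60°; with |PH| = 16.4, H = (-23.527, -5.8248). Then |FH| = |H − F| = 3.9788.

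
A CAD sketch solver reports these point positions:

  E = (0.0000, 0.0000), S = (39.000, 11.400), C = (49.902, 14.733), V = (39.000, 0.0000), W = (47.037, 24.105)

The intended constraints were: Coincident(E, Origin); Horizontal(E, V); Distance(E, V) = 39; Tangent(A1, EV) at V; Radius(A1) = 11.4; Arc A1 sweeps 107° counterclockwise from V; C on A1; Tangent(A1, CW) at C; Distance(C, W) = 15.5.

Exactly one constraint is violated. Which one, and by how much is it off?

Distance(C, W) = 15.5 — off by 5.70.

E = (0.00, 0.00) ✓; E.y = 0.00, V.y = 0.00 ✓; |EV| = 39.00 ✓; ∠(SV, VE) = 90.00° ✓; |SV| = 11.40 ✓; bearing(S→C) − bearing(S→V) = 107.0° ✓; |SC| = 11.40 ✓; ∠(SC, CW) = 90.00° ✓; |CW| = 9.800 ✗.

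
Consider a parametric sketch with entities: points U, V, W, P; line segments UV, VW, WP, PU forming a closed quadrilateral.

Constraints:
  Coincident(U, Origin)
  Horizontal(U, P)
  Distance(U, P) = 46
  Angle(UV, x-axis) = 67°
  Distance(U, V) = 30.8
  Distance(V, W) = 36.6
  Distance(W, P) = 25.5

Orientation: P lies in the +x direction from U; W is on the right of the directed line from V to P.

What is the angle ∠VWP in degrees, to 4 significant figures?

89.01°

Checks: |VW| = 36.60 ✓; |WP| = 25.50 ✓.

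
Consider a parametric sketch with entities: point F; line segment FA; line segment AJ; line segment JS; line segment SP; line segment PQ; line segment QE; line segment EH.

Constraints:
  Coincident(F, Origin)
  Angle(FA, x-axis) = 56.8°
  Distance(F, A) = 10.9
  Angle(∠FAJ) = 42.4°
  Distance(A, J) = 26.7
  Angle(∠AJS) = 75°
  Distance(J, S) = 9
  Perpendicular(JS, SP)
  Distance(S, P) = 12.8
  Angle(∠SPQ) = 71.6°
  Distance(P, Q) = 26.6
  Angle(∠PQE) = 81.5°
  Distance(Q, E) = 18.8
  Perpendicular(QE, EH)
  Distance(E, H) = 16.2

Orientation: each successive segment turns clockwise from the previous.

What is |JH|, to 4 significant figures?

8.390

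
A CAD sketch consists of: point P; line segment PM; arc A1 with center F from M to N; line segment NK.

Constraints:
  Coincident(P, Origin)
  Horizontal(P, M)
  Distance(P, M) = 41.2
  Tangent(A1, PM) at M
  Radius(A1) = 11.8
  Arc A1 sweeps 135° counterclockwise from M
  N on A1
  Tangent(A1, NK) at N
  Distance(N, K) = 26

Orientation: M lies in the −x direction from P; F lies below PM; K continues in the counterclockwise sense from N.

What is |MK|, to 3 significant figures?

39.8

P is at the origin; P and M share the same y with |PM| = 41.2 and M on the −x side, so M = (-41.2, 0.00). Since A1 is tangent to PM there, FM ⟂ PM, so F = M + (0, -11.8) = (-41.2, -11.8). On A1, M sits at bearing 90° from F; a 135° counterclockwise sweep puts N at bearing 225°, so N = F + 11.8·(cos 225°, sin 225°) = (-49.5, -20.1). A1 meets NK tangentially, so FN is at right angles to NK, so NK runs along (−sin 225°, cos 225°); with |NK| = 26.0, K = (-31.2, -38.5). Then |MK| = |K − M| = 39.8.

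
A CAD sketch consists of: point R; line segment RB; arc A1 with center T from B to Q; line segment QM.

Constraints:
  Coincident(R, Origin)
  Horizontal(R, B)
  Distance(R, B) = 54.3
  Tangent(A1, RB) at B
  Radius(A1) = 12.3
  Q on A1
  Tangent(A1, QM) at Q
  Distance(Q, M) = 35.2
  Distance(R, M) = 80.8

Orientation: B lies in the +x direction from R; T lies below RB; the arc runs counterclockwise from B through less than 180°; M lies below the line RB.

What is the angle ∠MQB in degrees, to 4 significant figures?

117.0°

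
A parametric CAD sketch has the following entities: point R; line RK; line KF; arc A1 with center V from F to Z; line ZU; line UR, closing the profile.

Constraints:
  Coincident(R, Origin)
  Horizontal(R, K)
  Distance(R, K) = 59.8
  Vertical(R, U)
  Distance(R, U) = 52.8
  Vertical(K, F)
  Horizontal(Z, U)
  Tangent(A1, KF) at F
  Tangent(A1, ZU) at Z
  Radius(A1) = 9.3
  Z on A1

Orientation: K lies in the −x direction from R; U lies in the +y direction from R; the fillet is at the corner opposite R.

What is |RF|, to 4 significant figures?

73.95

R is at the origin; RK is horizontal with |RK| = 59.8 and K on the −x side, so K = (-59.80, 0.000). R and U share the same x with |RU| = 52.8 and U on the +y side, so U = (0.000, 52.80). The virtual corner opposite R is at (-59.80, 52.80). The tangent condition forces VF to be normal to KF and since A1 is tangent to ZU there, VZ ⟂ ZU, with radius 9.3, so the center V sits 9.3 in from both sides at V = (-50.50, 43.50). That places the tangent points at F = (-59.80, 43.50) on KF and Z = (-50.50, 52.80) on ZU. Then |RF| = |F − R| = 73.95.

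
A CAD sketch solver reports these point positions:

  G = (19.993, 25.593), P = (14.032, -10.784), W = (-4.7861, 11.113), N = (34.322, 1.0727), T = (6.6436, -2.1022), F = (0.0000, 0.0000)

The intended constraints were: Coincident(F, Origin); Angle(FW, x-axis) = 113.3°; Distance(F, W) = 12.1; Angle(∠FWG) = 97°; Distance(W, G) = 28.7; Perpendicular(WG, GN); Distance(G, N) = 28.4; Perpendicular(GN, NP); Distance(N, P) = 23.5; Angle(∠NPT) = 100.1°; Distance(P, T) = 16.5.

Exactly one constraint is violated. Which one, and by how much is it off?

Distance(P, T) = 16.5 — off by 5.10.

F = (0.00, 0.00) ✓; FW at 113.3° ✓; |FW| = 12.10 ✓; ∠FWG = 97.00° ✓; |WG| = 28.70 ✓; ∠(WG, GN) = 90.00° ✓; |GN| = 28.40 ✓; ∠(GN, NP) = 90.00° ✓; |NP| = 23.50 ✓; ∠NPT = 100.1° ✓; |PT| = 11.40 ✗.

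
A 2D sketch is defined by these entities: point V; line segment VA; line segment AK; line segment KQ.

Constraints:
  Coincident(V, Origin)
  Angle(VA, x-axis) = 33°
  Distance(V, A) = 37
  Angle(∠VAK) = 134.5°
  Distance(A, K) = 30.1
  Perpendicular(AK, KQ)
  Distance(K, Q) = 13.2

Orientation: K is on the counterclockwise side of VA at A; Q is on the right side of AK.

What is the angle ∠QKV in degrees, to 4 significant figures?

115.2°

V is at the origin; VA runs at 33.0° with length 37.0, so A = 37.0·(cos 33.0°, sin 33.0°) = (31.03, 20.15). ∠VAK = 134.5°, so AK runs at 33.0° + (180° − 134.5°) = 78.50° from the x-axis; with |AK| = 30.1, K = A + 30.1·(cos 78.50°, sin 78.50°) = (37.03, 49.65). AK is perpendicular to KQ; with |KQ| = 13.2 on the right of AK, Q = K + 13.2·(0.9799, -0.1994) = (49.97, 47.02). Then cos ∠QKV = KQ·KV / (|KQ||KV|), giving 115.2°.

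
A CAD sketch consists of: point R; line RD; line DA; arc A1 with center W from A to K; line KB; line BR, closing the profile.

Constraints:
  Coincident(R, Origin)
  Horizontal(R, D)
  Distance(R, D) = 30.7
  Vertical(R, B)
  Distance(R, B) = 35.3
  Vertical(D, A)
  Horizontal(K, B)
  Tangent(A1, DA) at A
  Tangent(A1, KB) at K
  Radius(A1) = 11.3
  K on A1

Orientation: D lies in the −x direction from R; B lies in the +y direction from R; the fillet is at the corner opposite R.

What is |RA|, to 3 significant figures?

39.0

The virtual corner opposite R is at (-30.7, 35.3). A1 meets DA tangentially, so WA is at right angles to DA and tangency of A1 to KB means the radius WK is perpendicular to KB, with radius 11.3, so the center W sits 11.3 in from both sides at W = (-19.4, 24.0). That places the tangent points at A = (-30.7, 24.0) on DA and K = (-19.4, 35.3) on KB. Then |RA| = |A − R| = 39.0.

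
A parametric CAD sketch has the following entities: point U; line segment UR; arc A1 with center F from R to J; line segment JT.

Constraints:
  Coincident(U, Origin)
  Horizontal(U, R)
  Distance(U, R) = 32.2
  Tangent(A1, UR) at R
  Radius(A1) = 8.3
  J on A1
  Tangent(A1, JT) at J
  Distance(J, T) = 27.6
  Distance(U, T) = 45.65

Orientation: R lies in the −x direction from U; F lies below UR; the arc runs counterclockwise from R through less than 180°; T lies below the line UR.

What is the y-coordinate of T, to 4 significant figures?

-36.68

Checks: ∠(FR, RU) = 90.00° ✓; |FJ| = 8.300 ✓; ∠(FJ, JT) = 90.00° ✓; |JT| = 27.60 ✓; |UT| = 45.65 ✓.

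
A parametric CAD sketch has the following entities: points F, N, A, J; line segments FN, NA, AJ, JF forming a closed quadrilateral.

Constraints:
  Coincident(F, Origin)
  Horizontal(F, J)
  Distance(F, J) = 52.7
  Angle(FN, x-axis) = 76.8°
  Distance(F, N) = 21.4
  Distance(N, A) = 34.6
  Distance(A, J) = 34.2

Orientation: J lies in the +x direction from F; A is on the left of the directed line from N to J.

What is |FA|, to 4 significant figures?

48.96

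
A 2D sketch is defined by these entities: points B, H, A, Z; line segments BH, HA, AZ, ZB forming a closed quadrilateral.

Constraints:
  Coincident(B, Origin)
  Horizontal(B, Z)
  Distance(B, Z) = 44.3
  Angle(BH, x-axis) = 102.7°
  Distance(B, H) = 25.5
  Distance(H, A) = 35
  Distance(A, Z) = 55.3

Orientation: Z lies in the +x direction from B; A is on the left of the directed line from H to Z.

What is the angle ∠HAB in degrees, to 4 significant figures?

24.14°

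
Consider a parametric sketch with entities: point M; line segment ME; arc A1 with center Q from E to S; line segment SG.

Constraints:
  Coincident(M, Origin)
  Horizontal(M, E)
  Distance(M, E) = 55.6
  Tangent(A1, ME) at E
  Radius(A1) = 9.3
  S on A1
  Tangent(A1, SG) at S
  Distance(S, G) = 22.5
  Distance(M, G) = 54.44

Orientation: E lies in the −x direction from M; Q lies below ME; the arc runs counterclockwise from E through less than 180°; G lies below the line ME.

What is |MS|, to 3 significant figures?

63.8

Checks: |QS| = 9.300 ✓; ∠(QS, SG) = 90.00° ✓; |SG| = 22.50 ✓; |MG| = 54.44 ✓.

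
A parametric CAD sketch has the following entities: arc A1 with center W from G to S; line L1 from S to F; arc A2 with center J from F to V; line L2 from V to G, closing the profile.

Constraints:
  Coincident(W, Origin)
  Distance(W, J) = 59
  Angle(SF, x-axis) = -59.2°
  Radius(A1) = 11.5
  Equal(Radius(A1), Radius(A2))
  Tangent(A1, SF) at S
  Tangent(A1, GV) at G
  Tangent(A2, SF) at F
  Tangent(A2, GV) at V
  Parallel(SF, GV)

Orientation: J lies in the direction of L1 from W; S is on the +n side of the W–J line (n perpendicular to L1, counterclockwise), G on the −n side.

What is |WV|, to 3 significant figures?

60.1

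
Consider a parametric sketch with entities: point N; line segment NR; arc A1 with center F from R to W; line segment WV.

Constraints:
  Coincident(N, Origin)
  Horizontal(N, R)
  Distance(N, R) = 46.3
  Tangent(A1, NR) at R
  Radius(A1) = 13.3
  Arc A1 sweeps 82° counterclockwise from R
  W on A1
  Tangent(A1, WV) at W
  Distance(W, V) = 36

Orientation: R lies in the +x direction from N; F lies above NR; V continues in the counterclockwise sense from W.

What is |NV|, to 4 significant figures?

79.85

On A1, R sits at bearing -90° from F; an 82° counterclockwise sweep puts W at bearing -8°, so W = F + 13.3·(cos -8°, sin -8°) = (59.47, 11.45). The tangent condition forces FW to be normal to WV, so WV runs along (−sin -8°, cos -8°); with |WV| = 36.0, V = (64.48, 47.10). Then |NV| = |V − N| = 79.85.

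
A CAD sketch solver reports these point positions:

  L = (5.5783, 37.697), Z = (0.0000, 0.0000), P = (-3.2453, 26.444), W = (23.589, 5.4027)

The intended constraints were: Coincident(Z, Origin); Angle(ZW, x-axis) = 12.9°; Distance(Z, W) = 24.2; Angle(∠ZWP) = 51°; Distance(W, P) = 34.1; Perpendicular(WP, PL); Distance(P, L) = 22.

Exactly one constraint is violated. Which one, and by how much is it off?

Distance(P, L) = 22 — off by 7.70.

Z = (0.00, 0.00) ✓; ZW at 12.90° ✓; |ZW| = 24.20 ✓; ∠ZWP = 51.00° ✓; |WP| = 34.10 ✓; ∠(WP, PL) = 90.00° ✓; |PL| = 14.30 ✗.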